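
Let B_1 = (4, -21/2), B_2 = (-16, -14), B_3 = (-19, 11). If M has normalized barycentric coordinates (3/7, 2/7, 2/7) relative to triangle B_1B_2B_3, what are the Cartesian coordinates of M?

(-58/7, -75/14)

M = (3/7)·B_1 + (2/7)·B_2 + (2/7)·B_3.
x-coordinate: (3/7)·4 + (2/7)·(-16) + (2/7)·(-19) = -58/7.
y-coordinate: (3/7)·(-21/2) + (2/7)·(-14) + (2/7)·11 = -75/14.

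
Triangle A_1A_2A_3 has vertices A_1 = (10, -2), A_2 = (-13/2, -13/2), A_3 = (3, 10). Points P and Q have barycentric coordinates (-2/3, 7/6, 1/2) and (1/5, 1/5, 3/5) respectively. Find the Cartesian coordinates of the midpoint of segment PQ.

Barycentric coordinates of the midpoint are the average: (-7/30, 41/60, 11/20).
Converting: (-7/30)·A_1 + (41/60)·A_2 + (11/20)·A_3 = (-41/8, 61/40).

(-41/8, 61/40)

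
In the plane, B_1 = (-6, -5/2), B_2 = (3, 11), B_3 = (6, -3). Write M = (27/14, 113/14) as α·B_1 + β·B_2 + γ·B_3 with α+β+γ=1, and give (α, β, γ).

Signed area of the reference triangle: [B_1B_2B_3] = ½·((-6)·(11−(-3)) + 3·(-3−(-5/2)) + 6·(-5/2−11)) = ½·(-84 − 3/2 − 81) = -333/4.
[MB_2B_3] = ½·((27/14)·(11−(-3)) + 3·(-3−(113/14)) + 6·(113/14−11)) = ½·(27 − 465/14 − 123/7) = -333/28, so the B_1-coordinate is (-333/28)/(-333/4) = 1/7.
[B_1MB_3] = ½·((-6)·(113/14−(-3)) + (27/14)·(-3−(-5/2)) + 6·(-5/2−(113/14))) = ½·(-465/7 − 27/28 − 444/7) = -3663/56, so the B_2-coordinate is 11/14.
[B_1B_2M] = ½·((-6)·(11−(113/14)) + 3·(113/14−(-5/2)) + (27/14)·(-5/2−11)) = ½·(-123/7 + 222/7 − 729/28) = -333/56, so the B_3-coordinate is 1/14.
Check: 1/7 + 11/14 + 1/14 = 1.

(1/7, 11/14, 1/14)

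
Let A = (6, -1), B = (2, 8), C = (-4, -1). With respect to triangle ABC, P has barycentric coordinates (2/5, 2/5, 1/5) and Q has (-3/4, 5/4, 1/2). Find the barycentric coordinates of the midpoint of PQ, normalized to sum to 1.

(-7/40, 33/40, 7/20)

Since both coordinate triples sum to 1, the midpoint's barycentrics are the componentwise average.
(2/5+-3/4)/2 = -7/40; similarly 33/40 and 7/20.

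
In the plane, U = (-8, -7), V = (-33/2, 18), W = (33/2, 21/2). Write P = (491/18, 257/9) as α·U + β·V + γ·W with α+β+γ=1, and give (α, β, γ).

Signed area of the reference triangle: [UVW] = ½·((-8)·(18−(21/2)) + (-33/2)·(21/2−(-7)) + (33/2)·(-7−18)) = ½·(-60 − 1155/4 − 825/2) = -3045/8.
[PVW] = ½·((491/18)·(18−(21/2)) + (-33/2)·(21/2−(257/9)) + (33/2)·(257/9−18)) = ½·(2455/12 + 3575/12 + 1045/6) = 1015/3, so the U-coordinate is (1015/3)/(-3045/8) = -8/9.
[UPW] = ½·((-8)·(257/9−(21/2)) + (491/18)·(21/2−(-7)) + (33/2)·(-7−(257/9))) = ½·(-1300/9 + 17185/36 − 1760/3) = -1015/8, so the V-coordinate is 1/3.
[UVP] = ½·((-8)·(18−(257/9)) + (-33/2)·(257/9−(-7)) + (491/18)·(-7−18)) = ½·(760/9 − 1760/3 − 12275/18) = -7105/12, so the W-coordinate is 14/9.
Check: -8/9 + 1/3 + 14/9 = 1.

(-8/9, 1/3, 14/9)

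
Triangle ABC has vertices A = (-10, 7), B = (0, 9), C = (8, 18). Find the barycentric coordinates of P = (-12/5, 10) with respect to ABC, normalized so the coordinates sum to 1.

(2/5, 2/5, 1/5)

Signed area of the reference triangle: [ABC] = ½·((-10)·(9−18) + 0·(18−7) + 8·(7−9)) = ½·(90 + 0 − 16) = 37.
[PBC] = ½·((-12/5)·(9−18) + 0·(18−10) + 8·(10−9)) = ½·(108/5 + 0 + 8) = 74/5, so the A-coordinate is (74/5)/37 = 2/5.
[APC] = ½·((-10)·(10−18) + (-12/5)·(18−7) + 8·(7−10)) = ½·(80 − 132/5 − 24) = 74/5, so the B-coordinate is 2/5.
[ABP] = ½·((-10)·(9−10) + 0·(10−7) + (-12/5)·(7−9)) = ½·(10 + 0 + 24/5) = 37/5, so the C-coordinate is 1/5.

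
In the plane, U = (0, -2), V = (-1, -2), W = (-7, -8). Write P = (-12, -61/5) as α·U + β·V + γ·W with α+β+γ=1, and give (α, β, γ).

Signed area of the reference triangle: [UVW] = ½·(0·(-2−(-8)) + (-1)·(-8−(-2)) + (-7)·(-2−(-2))) = ½·(0 + 6 + 0) = 3.
[PVW] = ½·((-12)·(-2−(-8)) + (-1)·(-8−(-61/5)) + (-7)·(-61/5−(-2))) = ½·(-72 − 21/5 + 357/5) = -12/5, so the U-coordinate is (-12/5)/3 = -4/5.
[UPW] = ½·(0·(-61/5−(-8)) + (-12)·(-8−(-2)) + (-7)·(-2−(-61/5))) = ½·(0 + 72 − 357/5) = 3/10, so the V-coordinate is 1/10.
[UVP] = ½·(0·(-2−(-61/5)) + (-1)·(-61/5−(-2)) + (-12)·(-2−(-2))) = ½·(0 + 51/5 + 0) = 51/10, so the W-coordinate is 17/10.

(-4/5, 1/10, 17/10)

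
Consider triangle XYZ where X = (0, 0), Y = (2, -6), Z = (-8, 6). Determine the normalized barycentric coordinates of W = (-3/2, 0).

(1/2, 1/4, 1/4)

Signed area of the reference triangle: [XYZ] = ½·(0·(-6−6) + 2·(6−0) + (-8)·(0−(-6))) = ½·(0 + 12 − 48) = -18.
[WYZ] = ½·((-3/2)·(-6−6) + 2·(6−0) + (-8)·(0−(-6))) = ½·(18 + 12 − 48) = -9, so the X-coordinate is (-9)/(-18) = 1/2.
[XWZ] = ½·(0·(0−6) + (-3/2)·(6−0) + (-8)·(0−0)) = ½·(0 − 9 + 0) = -9/2, so the Y-coordinate is 1/4.
[XYW] = ½·(0·(-6−0) + 2·(0−0) + (-3/2)·(0−(-6))) = ½·(0 + 0 − 9) = -9/2, so the Z-coordinate is 1/4.
Check: 1/2 + 1/4 + 1/4 = 1.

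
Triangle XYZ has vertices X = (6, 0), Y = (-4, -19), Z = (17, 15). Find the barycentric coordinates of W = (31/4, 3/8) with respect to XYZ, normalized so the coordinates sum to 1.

Signed area of the reference triangle: [XYZ] = ½·(6·(-19−15) + (-4)·(15−0) + 17·(0−(-19))) = ½·(-204 − 60 + 323) = 59/2.
[WYZ] = ½·((31/4)·(-19−15) + (-4)·(15−(3/8)) + 17·(3/8−(-19))) = ½·(-527/2 − 117/2 + 2635/8) = 59/16, so the X-coordinate is (59/16)/(59/2) = 1/8.
[XWZ] = ½·(6·(3/8−15) + (31/4)·(15−0) + 17·(0−(3/8))) = ½·(-351/4 + 465/4 − 51/8) = 177/16, so the Y-coordinate is 3/8.
[XYW] = ½·(6·(-19−(3/8)) + (-4)·(3/8−0) + (31/4)·(0−(-19))) = ½·(-465/4 − 3/2 + 589/4) = 59/4, so the Z-coordinate is 1/2.
Check: 1/8 + 3/8 + 1/2 = 1.

(1/8, 3/8, 1/2)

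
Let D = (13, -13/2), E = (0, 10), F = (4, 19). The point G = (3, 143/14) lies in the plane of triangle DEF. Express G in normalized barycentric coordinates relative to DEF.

(1/7, 4/7, 2/7)

Signed area of the reference triangle: [DEF] = ½·(13·(10−19) + 0·(19−(-13/2)) + 4·(-13/2−10)) = ½·(-117 + 0 − 66) = -183/2.
[GEF] = ½·(3·(10−19) + 0·(19−(143/14)) + 4·(143/14−10)) = ½·(-27 + 0 + 6/7) = -183/14, so the D-coordinate is (-183/14)/(-183/2) = 1/7.
[DGF] = ½·(13·(143/14−19) + 3·(19−(-13/2)) + 4·(-13/2−(143/14))) = ½·(-1599/14 + 153/2 − 468/7) = -366/7, so the E-coordinate is 4/7.
[DEG] = ½·(13·(10−(143/14)) + 0·(143/14−(-13/2)) + 3·(-13/2−10)) = ½·(-39/14 + 0 − 99/2) = -183/7, so the F-coordinate is 2/7.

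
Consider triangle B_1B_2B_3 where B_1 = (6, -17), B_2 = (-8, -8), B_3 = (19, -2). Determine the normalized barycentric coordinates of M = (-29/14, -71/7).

Signed area of the reference triangle: [B_1B_2B_3] = ½·(6·(-8−(-2)) + (-8)·(-2−(-17)) + 19·(-17−(-8))) = ½·(-36 − 120 − 171) = -327/2.
[MB_2B_3] = ½·((-29/14)·(-8−(-2)) + (-8)·(-2−(-71/7)) + 19·(-71/7−(-8))) = ½·(87/7 − 456/7 − 285/7) = -327/7, so the B_1-coordinate is (-327/7)/(-327/2) = 2/7.
[B_1MB_3] = ½·(6·(-71/7−(-2)) + (-29/14)·(-2−(-17)) + 19·(-17−(-71/7))) = ½·(-342/7 − 435/14 − 912/7) = -2943/28, so the B_2-coordinate is 9/14.
[B_1B_2M] = ½·(6·(-8−(-71/7)) + (-8)·(-71/7−(-17)) + (-29/14)·(-17−(-8))) = ½·(90/7 − 384/7 + 261/14) = -327/28, so the B_3-coordinate is 1/14.
Check: 2/7 + 9/14 + 1/14 = 1.

(2/7, 9/14, 1/14)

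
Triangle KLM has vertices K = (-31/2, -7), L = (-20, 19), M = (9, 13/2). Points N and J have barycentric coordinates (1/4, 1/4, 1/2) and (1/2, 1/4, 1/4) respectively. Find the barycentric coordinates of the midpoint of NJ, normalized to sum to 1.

(3/8, 1/4, 3/8)

Since both coordinate triples sum to 1, the midpoint's barycentrics are the componentwise average.
(1/4+1/2)/2 = 3/8; similarly 1/4 and 3/8.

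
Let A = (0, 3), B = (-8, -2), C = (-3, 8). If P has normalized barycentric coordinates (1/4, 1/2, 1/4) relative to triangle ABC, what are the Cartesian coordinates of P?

(-19/4, 7/4)

P = (1/4)·A + (1/2)·B + (1/4)·C.
x-coordinate: (1/4)·0 + (1/2)·(-8) + (1/4)·(-3) = -19/4.
y-coordinate: (1/4)·3 + (1/2)·(-2) + (1/4)·8 = 7/4.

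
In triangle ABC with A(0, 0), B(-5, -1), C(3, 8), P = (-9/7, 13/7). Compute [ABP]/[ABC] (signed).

2/7

[ABC] = ½·(0·(-1−8) + (-5)·(8−0) + 3·(0−(-1))) = ½·(0 − 40 + 3) = -37/2.
[ABP] = ½·(0·(-1−(13/7)) + (-5)·(13/7−0) + (-9/7)·(0−(-1))) = ½·(0 − 65/7 − 9/7) = -37/7, so the ratio is (-37/7)/(-37/2) = 2/7.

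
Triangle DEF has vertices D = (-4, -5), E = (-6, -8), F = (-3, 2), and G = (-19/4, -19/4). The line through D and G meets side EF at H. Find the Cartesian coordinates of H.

Barycentric coordinates of G with respect to DEF: (1/4, 1/2, 1/4).
On side EF the D-coordinate is zero; dropping G's D-weight 1/4 and renormalizing the remaining 1/2 : 1/4 gives weights 2/3, 1/3 on E, F.
H = (2/3)·(-6, -8) + (1/3)·(-3, 2) = (-5, -14/3).

(-5, -14/3)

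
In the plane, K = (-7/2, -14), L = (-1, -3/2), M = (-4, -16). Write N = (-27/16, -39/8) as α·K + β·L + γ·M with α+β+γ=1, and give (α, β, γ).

(1/8, 3/4, 1/8)

Signed area of the reference triangle: [KLM] = ½·((-7/2)·(-3/2−(-16)) + (-1)·(-16−(-14)) + (-4)·(-14−(-3/2))) = ½·(-203/4 + 2 + 50) = 5/8.
[NLM] = ½·((-27/16)·(-3/2−(-16)) + (-1)·(-16−(-39/8)) + (-4)·(-39/8−(-3/2))) = ½·(-783/32 + 89/8 + 27/2) = 5/64, so the K-coordinate is (5/64)/(5/8) = 1/8.
[KNM] = ½·((-7/2)·(-39/8−(-16)) + (-27/16)·(-16−(-14)) + (-4)·(-14−(-39/8))) = ½·(-623/16 + 27/8 + 73/2) = 15/32, so the L-coordinate is 3/4.
[KLN] = ½·((-7/2)·(-3/2−(-39/8)) + (-1)·(-39/8−(-14)) + (-27/16)·(-14−(-3/2))) = ½·(-189/16 − 73/8 + 675/32) = 5/64, so the M-coordinate is 1/8.
Check: 1/8 + 3/4 + 1/8 = 1.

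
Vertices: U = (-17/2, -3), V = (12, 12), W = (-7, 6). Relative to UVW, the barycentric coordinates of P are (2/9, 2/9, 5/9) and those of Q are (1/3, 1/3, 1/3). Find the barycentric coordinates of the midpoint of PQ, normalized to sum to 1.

Since both coordinate triples sum to 1, the midpoint's barycentrics are the componentwise average.
(2/9+1/3)/2 = 5/18; similarly 5/18 and 4/9.

(5/18, 5/18, 4/9)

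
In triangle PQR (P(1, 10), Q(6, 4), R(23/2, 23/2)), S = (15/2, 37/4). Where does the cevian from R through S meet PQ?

(7/2, 7)

Barycentric coordinates of S with respect to PQR: (1/4, 1/4, 1/2).
On side PQ the R-coordinate is zero; dropping S's R-weight 1/2 and renormalizing the remaining 1/4 : 1/4 gives weights 1/2, 1/2 on P, Q.
T = (1/2)·(1, 10) + (1/2)·(6, 4) = (7/2, 7).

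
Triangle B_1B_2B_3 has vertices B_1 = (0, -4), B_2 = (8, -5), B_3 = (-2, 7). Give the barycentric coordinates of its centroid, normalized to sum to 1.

The centroid is the average of the vertices, so each weight is 1/3.

(1/3, 1/3, 1/3)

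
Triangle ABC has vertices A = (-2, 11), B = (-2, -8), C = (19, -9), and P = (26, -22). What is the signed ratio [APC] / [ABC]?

1/3

[ABC] = ½·((-2)·(-8−(-9)) + (-2)·(-9−11) + 19·(11−(-8))) = ½·(-2 + 40 + 361) = 399/2.
[APC] = ½·((-2)·(-22−(-9)) + 26·(-9−11) + 19·(11−(-22))) = ½·(26 − 520 + 627) = 133/2, so the ratio is (133/2)/(399/2) = 1/3.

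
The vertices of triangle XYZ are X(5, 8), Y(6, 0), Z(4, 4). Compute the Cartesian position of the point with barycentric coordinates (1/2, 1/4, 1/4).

W = (1/2)·X + (1/4)·Y + (1/4)·Z.
x-coordinate: (1/2)·5 + (1/4)·6 + (1/4)·4 = 5.
y-coordinate: (1/2)·8 + (1/4)·0 + (1/4)·4 = 5.

(5, 5)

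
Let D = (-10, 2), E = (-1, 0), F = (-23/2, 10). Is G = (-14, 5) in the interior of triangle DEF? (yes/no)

Barycentric coordinates of G: (155/138, -55/138, 19/69).
The three coordinates are positive, negative, positive; a point is interior exactly when all three are positive.

no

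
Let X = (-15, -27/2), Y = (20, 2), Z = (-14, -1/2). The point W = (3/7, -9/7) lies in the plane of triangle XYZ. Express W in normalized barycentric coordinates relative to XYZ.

Signed area of the reference triangle: [XYZ] = ½·((-15)·(2−(-1/2)) + 20·(-1/2−(-27/2)) + (-14)·(-27/2−2)) = ½·(-75/2 + 260 + 217) = 879/4.
[WYZ] = ½·((3/7)·(2−(-1/2)) + 20·(-1/2−(-9/7)) + (-14)·(-9/7−2)) = ½·(15/14 + 110/7 + 46) = 879/28, so the X-coordinate is (879/28)/(879/4) = 1/7.
[XWZ] = ½·((-15)·(-9/7−(-1/2)) + (3/7)·(-1/2−(-27/2)) + (-14)·(-27/2−(-9/7))) = ½·(165/14 + 39/7 + 171) = 2637/28, so the Y-coordinate is 3/7.
[XYW] = ½·((-15)·(2−(-9/7)) + 20·(-9/7−(-27/2)) + (3/7)·(-27/2−2)) = ½·(-345/7 + 1710/7 − 93/14) = 2637/28, so the Z-coordinate is 3/7.

(1/7, 3/7, 3/7)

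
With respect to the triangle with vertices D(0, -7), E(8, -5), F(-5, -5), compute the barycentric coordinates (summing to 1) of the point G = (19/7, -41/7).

(3/7, 3/7, 1/7)

Signed area of the reference triangle: [DEF] = ½·(0·(-5−(-5)) + 8·(-5−(-7)) + (-5)·(-7−(-5))) = ½·(0 + 16 + 10) = 13.
[GEF] = ½·((19/7)·(-5−(-5)) + 8·(-5−(-41/7)) + (-5)·(-41/7−(-5))) = ½·(0 + 48/7 + 30/7) = 39/7, so the D-coordinate is (39/7)/13 = 3/7.
[DGF] = ½·(0·(-41/7−(-5)) + (19/7)·(-5−(-7)) + (-5)·(-7−(-41/7))) = ½·(0 + 38/7 + 40/7) = 39/7, so the E-coordinate is 3/7.
[DEG] = ½·(0·(-5−(-41/7)) + 8·(-41/7−(-7)) + (19/7)·(-7−(-5))) = ½·(0 + 64/7 − 38/7) = 13/7, so the F-coordinate is 1/7.
Check: 3/7 + 3/7 + 1/7 = 1.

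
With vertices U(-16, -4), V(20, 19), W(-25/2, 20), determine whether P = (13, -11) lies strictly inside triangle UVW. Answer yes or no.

no

Barycentric coordinates of P: (1964/1567, 1441/1567, -1838/1567).
The three coordinates are positive, positive, negative; a point is interior exactly when all three are positive.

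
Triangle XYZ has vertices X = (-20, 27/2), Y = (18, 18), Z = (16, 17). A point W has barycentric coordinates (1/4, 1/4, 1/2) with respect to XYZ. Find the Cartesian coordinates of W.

W = (1/4)·X + (1/4)·Y + (1/2)·Z.
x-coordinate: (1/4)·(-20) + (1/4)·18 + (1/2)·16 = 15/2.
y-coordinate: (1/4)·(27/2) + (1/4)·18 + (1/2)·17 = 131/8.

(15/2, 131/8)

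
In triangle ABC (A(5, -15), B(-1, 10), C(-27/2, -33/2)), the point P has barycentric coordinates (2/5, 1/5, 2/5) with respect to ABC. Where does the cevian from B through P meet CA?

(-17/4, -63/4)

Line BP meets CA where the B-coordinate vanishes; zeroing P's B-weight and renormalizing leaves C, A-weights 2/5 : 2/5 → (1/2, 1/2).
So Q = (1/2)·C + (1/2)·A = (-17/4, -63/4).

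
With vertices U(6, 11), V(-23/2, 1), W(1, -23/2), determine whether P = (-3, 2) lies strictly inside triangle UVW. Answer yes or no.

yes

Barycentric coordinates of P: (19/55, 126/275, 54/275).
The three coordinates are positive, positive, positive; a point is interior exactly when all three are positive.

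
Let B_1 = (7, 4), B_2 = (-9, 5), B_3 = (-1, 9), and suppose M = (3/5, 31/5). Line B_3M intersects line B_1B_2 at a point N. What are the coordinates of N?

Barycentric coordinates of M with respect to B_1B_2B_3: (2/5, 1/5, 2/5).
On side B_1B_2 the B_3-coordinate is zero; dropping M's B_3-weight 2/5 and renormalizing the remaining 2/5 : 1/5 gives weights 2/3, 1/3 on B_1, B_2.
N = (2/3)·(7, 4) + (1/3)·(-9, 5) = (5/3, 13/3).

(5/3, 13/3)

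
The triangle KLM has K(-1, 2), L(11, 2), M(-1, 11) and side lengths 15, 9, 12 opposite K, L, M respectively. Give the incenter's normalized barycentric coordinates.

The incenter has barycentric coordinates proportional to the opposite side lengths: (15 : 9 : 12).
Normalizing by 15+9+12 = 36 gives (5/12, 1/4, 1/3).

(5/12, 1/4, 1/3)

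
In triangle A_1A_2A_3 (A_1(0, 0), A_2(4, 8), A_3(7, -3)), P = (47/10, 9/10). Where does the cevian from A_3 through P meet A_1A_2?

(12/5, 24/5)

Barycentric coordinates of P with respect to A_1A_2A_3: (1/5, 3/10, 1/2).
On side A_1A_2 the A_3-coordinate is zero; dropping P's A_3-weight 1/2 and renormalizing the remaining 1/5 : 3/10 gives weights 2/5, 3/5 on A_1, A_2.
Q = (2/5)·(0, 0) + (3/5)·(4, 8) = (12/5, 24/5).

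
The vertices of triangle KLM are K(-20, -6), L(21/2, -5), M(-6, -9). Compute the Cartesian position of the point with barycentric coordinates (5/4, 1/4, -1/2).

N = (5/4)·K + (1/4)·L + (-1/2)·M.
x-coordinate: (5/4)·(-20) + (1/4)·(21/2) + (-1/2)·(-6) = -155/8.
y-coordinate: (5/4)·(-6) + (1/4)·(-5) + (-1/2)·(-9) = -17/4.

(-155/8, -17/4)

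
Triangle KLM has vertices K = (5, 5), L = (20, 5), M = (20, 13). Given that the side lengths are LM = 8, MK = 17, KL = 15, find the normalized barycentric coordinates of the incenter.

The incenter has barycentric coordinates proportional to the opposite side lengths: (8 : 17 : 15).
Normalizing by 8+17+15 = 40 gives (1/5, 17/40, 3/8).

(1/5, 17/40, 3/8)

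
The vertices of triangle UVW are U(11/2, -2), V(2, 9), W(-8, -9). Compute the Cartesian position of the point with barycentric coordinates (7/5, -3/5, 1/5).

(49/10, -10)

P = (7/5)·U + (-3/5)·V + (1/5)·W.
x-coordinate: (7/5)·(11/2) + (-3/5)·2 + (1/5)·(-8) = 49/10.
y-coordinate: (7/5)·(-2) + (-3/5)·9 + (1/5)·(-9) = -10.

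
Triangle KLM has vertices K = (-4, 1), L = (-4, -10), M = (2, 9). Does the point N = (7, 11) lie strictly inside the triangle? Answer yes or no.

Barycentric coordinates of N: (-83/66, 14/33, 11/6).
The three coordinates are negative, positive, positive; a point is interior exactly when all three are positive.

no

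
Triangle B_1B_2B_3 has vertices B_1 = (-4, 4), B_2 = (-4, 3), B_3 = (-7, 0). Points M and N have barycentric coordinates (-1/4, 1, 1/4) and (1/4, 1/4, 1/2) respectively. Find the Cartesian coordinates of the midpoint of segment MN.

(-41/8, 15/8)

Barycentric coordinates of the midpoint are the average: (0, 5/8, 3/8).
Converting: 0·B_1 + (5/8)·B_2 + (3/8)·B_3 = (-41/8, 15/8).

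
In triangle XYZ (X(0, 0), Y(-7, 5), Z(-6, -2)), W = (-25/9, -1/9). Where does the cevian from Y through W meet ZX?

(-9/4, -3/4)

Barycentric coordinates of W with respect to XYZ: (5/9, 1/9, 1/3).
On side ZX the Y-coordinate is zero; dropping W's Y-weight 1/9 and renormalizing the remaining 1/3 : 5/9 gives weights 3/8, 5/8 on Z, X.
V = (3/8)·(-6, -2) + (5/8)·(0, 0) = (-9/4, -3/4).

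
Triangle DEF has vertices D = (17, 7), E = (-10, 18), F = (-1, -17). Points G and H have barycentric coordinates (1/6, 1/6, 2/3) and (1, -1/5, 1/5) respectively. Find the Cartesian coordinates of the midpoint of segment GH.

Barycentric coordinates of the midpoint are the average: (7/12, -1/60, 13/30).
Converting: (7/12)·D + (-1/60)·E + (13/30)·F = (193/20, -43/12).

(193/20, -43/12)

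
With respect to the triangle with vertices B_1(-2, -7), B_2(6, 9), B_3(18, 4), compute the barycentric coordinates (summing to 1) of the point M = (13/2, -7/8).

(1/2, 1/8, 3/8)

Signed area of the reference triangle: [B_1B_2B_3] = ½·((-2)·(9−4) + 6·(4−(-7)) + 18·(-7−9)) = ½·(-10 + 66 − 288) = -116.
[MB_2B_3] = ½·((13/2)·(9−4) + 6·(4−(-7/8)) + 18·(-7/8−9)) = ½·(65/2 + 117/4 − 711/4) = -58, so the B_1-coordinate is (-58)/(-116) = 1/2.
[B_1MB_3] = ½·((-2)·(-7/8−4) + (13/2)·(4−(-7)) + 18·(-7−(-7/8))) = ½·(39/4 + 143/2 − 441/4) = -29/2, so the B_2-coordinate is 1/8.
[B_1B_2M] = ½·((-2)·(9−(-7/8)) + 6·(-7/8−(-7)) + (13/2)·(-7−9)) = ½·(-79/4 + 147/4 − 104) = -87/2, so the B_3-coordinate is 3/8.
Check: 1/2 + 1/8 + 3/8 = 1.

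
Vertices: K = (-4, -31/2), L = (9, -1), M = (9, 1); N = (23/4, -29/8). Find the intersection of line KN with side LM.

(9, 1/3)

Barycentric coordinates of N with respect to KLM: (1/4, 1/4, 1/2).
On side LM the K-coordinate is zero; dropping N's K-weight 1/4 and renormalizing the remaining 1/4 : 1/2 gives weights 1/3, 2/3 on L, M.
J = (1/3)·(9, -1) + (2/3)·(9, 1) = (9, 1/3).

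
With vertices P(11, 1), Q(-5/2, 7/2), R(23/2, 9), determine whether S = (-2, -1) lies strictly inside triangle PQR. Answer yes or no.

no

Barycentric coordinates of S: (263/437, 412/437, -238/437).
The three coordinates are positive, positive, negative; a point is interior exactly when all three are positive.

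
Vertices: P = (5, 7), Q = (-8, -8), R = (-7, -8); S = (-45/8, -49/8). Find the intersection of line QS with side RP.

Barycentric coordinates of S with respect to PQR: (1/8, 1/8, 3/4).
On side RP the Q-coordinate is zero; dropping S's Q-weight 1/8 and renormalizing the remaining 3/4 : 1/8 gives weights 6/7, 1/7 on R, P.
T = (6/7)·(-7, -8) + (1/7)·(5, 7) = (-37/7, -41/7).

(-37/7, -41/7)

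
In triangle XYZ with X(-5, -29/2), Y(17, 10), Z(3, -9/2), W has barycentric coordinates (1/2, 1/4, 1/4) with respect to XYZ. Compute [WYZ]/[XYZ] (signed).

The signed ratio [WYZ]/[XYZ] equals the barycentric coordinate of W at vertex X, which is 1/2.

1/2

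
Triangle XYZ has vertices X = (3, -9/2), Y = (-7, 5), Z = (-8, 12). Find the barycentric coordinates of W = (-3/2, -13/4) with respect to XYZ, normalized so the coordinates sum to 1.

(1/2, 1, -1/2)

Signed area of the reference triangle: [XYZ] = ½·(3·(5−12) + (-7)·(12−(-9/2)) + (-8)·(-9/2−5)) = ½·(-21 − 231/2 + 76) = -121/4.
[WYZ] = ½·((-3/2)·(5−12) + (-7)·(12−(-13/4)) + (-8)·(-13/4−5)) = ½·(21/2 − 427/4 + 66) = -121/8, so the X-coordinate is (-121/8)/(-121/4) = 1/2.
[XWZ] = ½·(3·(-13/4−12) + (-3/2)·(12−(-9/2)) + (-8)·(-9/2−(-13/4))) = ½·(-183/4 − 99/4 + 10) = -121/4, so the Y-coordinate is 1.
[XYW] = ½·(3·(5−(-13/4)) + (-7)·(-13/4−(-9/2)) + (-3/2)·(-9/2−5)) = ½·(99/4 − 35/4 + 57/4) = 121/8, so the Z-coordinate is -1/2.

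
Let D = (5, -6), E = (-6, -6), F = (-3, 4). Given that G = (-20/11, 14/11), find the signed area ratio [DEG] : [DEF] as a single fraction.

8/11

[DEF] = ½·(5·(-6−4) + (-6)·(4−(-6)) + (-3)·(-6−(-6))) = ½·(-50 − 60 + 0) = -55.
[DEG] = ½·(5·(-6−(14/11)) + (-6)·(14/11−(-6)) + (-20/11)·(-6−(-6))) = ½·(-400/11 − 480/11 + 0) = -40, so the ratio is (-40)/(-55) = 8/11.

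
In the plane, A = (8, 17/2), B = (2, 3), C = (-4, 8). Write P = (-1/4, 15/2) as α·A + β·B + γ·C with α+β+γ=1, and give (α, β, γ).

Signed area of the reference triangle: [ABC] = ½·(8·(3−8) + 2·(8−(17/2)) + (-4)·(17/2−3)) = ½·(-40 − 1 − 22) = -63/2.
[PBC] = ½·((-1/4)·(3−8) + 2·(8−(15/2)) + (-4)·(15/2−3)) = ½·(5/4 + 1 − 18) = -63/8, so the A-coordinate is (-63/8)/(-63/2) = 1/4.
[APC] = ½·(8·(15/2−8) + (-1/4)·(8−(17/2)) + (-4)·(17/2−(15/2))) = ½·(-4 + 1/8 − 4) = -63/16, so the B-coordinate is 1/8.
[ABP] = ½·(8·(3−(15/2)) + 2·(15/2−(17/2)) + (-1/4)·(17/2−3)) = ½·(-36 − 2 − 11/8) = -315/16, so the C-coordinate is 5/8.

(1/4, 1/8, 5/8)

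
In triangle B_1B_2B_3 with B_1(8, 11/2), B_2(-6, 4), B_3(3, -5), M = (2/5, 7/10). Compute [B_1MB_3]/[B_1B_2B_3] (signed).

2/5

[B_1B_2B_3] = ½·(8·(4−(-5)) + (-6)·(-5−(11/2)) + 3·(11/2−4)) = ½·(72 + 63 + 9/2) = 279/4.
[B_1MB_3] = ½·(8·(7/10−(-5)) + (2/5)·(-5−(11/2)) + 3·(11/2−(7/10))) = ½·(228/5 − 21/5 + 72/5) = 279/10, so the ratio is (279/10)/(279/4) = 2/5.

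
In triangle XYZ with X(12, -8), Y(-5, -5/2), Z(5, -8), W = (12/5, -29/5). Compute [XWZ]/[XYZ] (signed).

2/5

[XYZ] = ½·(12·(-5/2−(-8)) + (-5)·(-8−(-8)) + 5·(-8−(-5/2))) = ½·(66 + 0 − 55/2) = 77/4.
[XWZ] = ½·(12·(-29/5−(-8)) + (12/5)·(-8−(-8)) + 5·(-8−(-29/5))) = ½·(132/5 + 0 − 11) = 77/10, so the ratio is (77/10)/(77/4) = 2/5.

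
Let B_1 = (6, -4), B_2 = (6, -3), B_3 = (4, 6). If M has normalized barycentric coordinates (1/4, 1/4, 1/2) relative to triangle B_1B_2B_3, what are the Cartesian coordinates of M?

M = (1/4)·B_1 + (1/4)·B_2 + (1/2)·B_3.
x-coordinate: (1/4)·6 + (1/4)·6 + (1/2)·4 = 5.
y-coordinate: (1/4)·(-4) + (1/4)·(-3) + (1/2)·6 = 5/4.

(5, 5/4)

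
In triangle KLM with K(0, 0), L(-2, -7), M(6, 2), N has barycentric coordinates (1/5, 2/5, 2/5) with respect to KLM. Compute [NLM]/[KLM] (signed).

1/5

The signed ratio [NLM]/[KLM] equals the barycentric coordinate of N at vertex K, which is 1/5.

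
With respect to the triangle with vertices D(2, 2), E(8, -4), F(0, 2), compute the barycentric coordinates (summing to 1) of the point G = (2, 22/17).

(9/17, 2/17, 6/17)

Signed area of the reference triangle: [DEF] = ½·(2·(-4−2) + 8·(2−2) + 0·(2−(-4))) = ½·(-12 + 0 + 0) = -6.
[GEF] = ½·(2·(-4−2) + 8·(2−(22/17)) + 0·(22/17−(-4))) = ½·(-12 + 96/17 + 0) = -54/17, so the D-coordinate is (-54/17)/(-6) = 9/17.
[DGF] = ½·(2·(22/17−2) + 2·(2−2) + 0·(2−(22/17))) = ½·(-24/17 + 0 + 0) = -12/17, so the E-coordinate is 2/17.
[DEG] = ½·(2·(-4−(22/17)) + 8·(22/17−2) + 2·(2−(-4))) = ½·(-180/17 − 96/17 + 12) = -36/17, so the F-coordinate is 6/17.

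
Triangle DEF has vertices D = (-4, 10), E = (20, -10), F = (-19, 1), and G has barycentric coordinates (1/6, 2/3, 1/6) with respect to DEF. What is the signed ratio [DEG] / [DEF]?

The signed ratio [DEG]/[DEF] equals the barycentric coordinate of G at vertex F, which is 1/6.

1/6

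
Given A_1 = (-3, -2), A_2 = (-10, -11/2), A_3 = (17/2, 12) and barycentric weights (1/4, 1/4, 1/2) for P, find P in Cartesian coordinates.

P = (1/4)·A_1 + (1/4)·A_2 + (1/2)·A_3.
x-coordinate: (1/4)·(-3) + (1/4)·(-10) + (1/2)·(17/2) = 1.
y-coordinate: (1/4)·(-2) + (1/4)·(-11/2) + (1/2)·12 = 33/8.

(1, 33/8)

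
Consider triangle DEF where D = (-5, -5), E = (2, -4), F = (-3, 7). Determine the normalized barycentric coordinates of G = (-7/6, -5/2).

Signed area of the reference triangle: [DEF] = ½·((-5)·(-4−7) + 2·(7−(-5)) + (-3)·(-5−(-4))) = ½·(55 + 24 + 3) = 41.
[GEF] = ½·((-7/6)·(-4−7) + 2·(7−(-5/2)) + (-3)·(-5/2−(-4))) = ½·(77/6 + 19 − 9/2) = 41/3, so the D-coordinate is (41/3)/41 = 1/3.
[DGF] = ½·((-5)·(-5/2−7) + (-7/6)·(7−(-5)) + (-3)·(-5−(-5/2))) = ½·(95/2 − 14 + 15/2) = 41/2, so the E-coordinate is 1/2.
[DEG] = ½·((-5)·(-4−(-5/2)) + 2·(-5/2−(-5)) + (-7/6)·(-5−(-4))) = ½·(15/2 + 5 + 7/6) = 41/6, so the F-coordinate is 1/6.
Check: 1/3 + 1/2 + 1/6 = 1.

(1/3, 1/2, 1/6)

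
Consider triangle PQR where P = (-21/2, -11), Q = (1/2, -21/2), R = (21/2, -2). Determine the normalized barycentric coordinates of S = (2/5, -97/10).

Signed area of the reference triangle: [PQR] = ½·((-21/2)·(-21/2−(-2)) + (1/2)·(-2−(-11)) + (21/2)·(-11−(-21/2))) = ½·(357/4 + 9/2 − 21/4) = 177/4.
[SQR] = ½·((2/5)·(-21/2−(-2)) + (1/2)·(-2−(-97/10)) + (21/2)·(-97/10−(-21/2))) = ½·(-17/5 + 77/20 + 42/5) = 177/40, so the P-coordinate is (177/40)/(177/4) = 1/10.
[PSR] = ½·((-21/2)·(-97/10−(-2)) + (2/5)·(-2−(-11)) + (21/2)·(-11−(-97/10))) = ½·(1617/20 + 18/5 − 273/20) = 177/5, so the Q-coordinate is 4/5.
[PQS] = ½·((-21/2)·(-21/2−(-97/10)) + (1/2)·(-97/10−(-11)) + (2/5)·(-11−(-21/2))) = ½·(42/5 + 13/20 − 1/5) = 177/40, so the R-coordinate is 1/10.
Check: 1/10 + 4/5 + 1/10 = 1.

(1/10, 4/5, 1/10)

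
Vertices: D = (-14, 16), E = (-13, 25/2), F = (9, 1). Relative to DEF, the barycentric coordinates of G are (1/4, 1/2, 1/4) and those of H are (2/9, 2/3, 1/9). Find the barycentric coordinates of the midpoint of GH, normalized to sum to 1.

(17/72, 7/12, 13/72)

Since both coordinate triples sum to 1, the midpoint's barycentrics are the componentwise average.
(1/4+2/9)/2 = 17/72; similarly 7/12 and 13/72.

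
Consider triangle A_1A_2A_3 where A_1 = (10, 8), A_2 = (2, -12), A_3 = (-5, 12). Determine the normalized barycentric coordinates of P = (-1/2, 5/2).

Signed area of the reference triangle: [A_1A_2A_3] = ½·(10·(-12−12) + 2·(12−8) + (-5)·(8−(-12))) = ½·(-240 + 8 − 100) = -166.
[PA_2A_3] = ½·((-1/2)·(-12−12) + 2·(12−(5/2)) + (-5)·(5/2−(-12))) = ½·(12 + 19 − 145/2) = -83/4, so the A_1-coordinate is (-83/4)/(-166) = 1/8.
[A_1PA_3] = ½·(10·(5/2−12) + (-1/2)·(12−8) + (-5)·(8−(5/2))) = ½·(-95 − 2 − 55/2) = -249/4, so the A_2-coordinate is 3/8.
[A_1A_2P] = ½·(10·(-12−(5/2)) + 2·(5/2−8) + (-1/2)·(8−(-12))) = ½·(-145 − 11 − 10) = -83, so the A_3-coordinate is 1/2.

(1/8, 3/8, 1/2)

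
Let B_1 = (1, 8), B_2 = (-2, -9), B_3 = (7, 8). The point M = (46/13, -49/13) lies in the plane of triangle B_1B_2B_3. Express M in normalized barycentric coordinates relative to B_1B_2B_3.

Signed area of the reference triangle: [B_1B_2B_3] = ½·(1·(-9−8) + (-2)·(8−8) + 7·(8−(-9))) = ½·(-17 + 0 + 119) = 51.
[MB_2B_3] = ½·((46/13)·(-9−8) + (-2)·(8−(-49/13)) + 7·(-49/13−(-9))) = ½·(-782/13 − 306/13 + 476/13) = -306/13, so the B_1-coordinate is (-306/13)/51 = -6/13.
[B_1MB_3] = ½·(1·(-49/13−8) + (46/13)·(8−8) + 7·(8−(-49/13))) = ½·(-153/13 + 0 + 1071/13) = 459/13, so the B_2-coordinate is 9/13.
[B_1B_2M] = ½·(1·(-9−(-49/13)) + (-2)·(-49/13−8) + (46/13)·(8−(-9))) = ½·(-68/13 + 306/13 + 782/13) = 510/13, so the B_3-coordinate is 10/13.
Check: -6/13 + 9/13 + 10/13 = 1.

(-6/13, 9/13, 10/13)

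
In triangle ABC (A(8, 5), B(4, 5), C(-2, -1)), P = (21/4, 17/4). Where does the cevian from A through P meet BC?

(5/2, 7/2)

Barycentric coordinates of P with respect to ABC: (1/2, 3/8, 1/8).
On side BC the A-coordinate is zero; dropping P's A-weight 1/2 and renormalizing the remaining 3/8 : 1/8 gives weights 3/4, 1/4 on B, C.
Q = (3/4)·(4, 5) + (1/4)·(-2, -1) = (5/2, 7/2).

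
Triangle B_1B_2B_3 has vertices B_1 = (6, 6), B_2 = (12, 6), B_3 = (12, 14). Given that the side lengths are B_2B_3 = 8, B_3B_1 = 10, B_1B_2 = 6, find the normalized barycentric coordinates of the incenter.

(1/3, 5/12, 1/4)

The incenter has barycentric coordinates proportional to the opposite side lengths: (8 : 10 : 6).
Normalizing by 8+10+6 = 24 gives (1/3, 5/12, 1/4).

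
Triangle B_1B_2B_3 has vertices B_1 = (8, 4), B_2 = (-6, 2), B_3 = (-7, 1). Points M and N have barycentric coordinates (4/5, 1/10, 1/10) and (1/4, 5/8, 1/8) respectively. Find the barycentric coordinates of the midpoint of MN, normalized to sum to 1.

Since both coordinate triples sum to 1, the midpoint's barycentrics are the componentwise average.
(4/5+1/4)/2 = 21/40; similarly 29/80 and 9/80.

(21/40, 29/80, 9/80)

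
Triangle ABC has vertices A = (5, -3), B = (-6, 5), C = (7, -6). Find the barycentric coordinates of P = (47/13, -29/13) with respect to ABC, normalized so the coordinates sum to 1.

(9/13, 2/13, 2/13)

Signed area of the reference triangle: [ABC] = ½·(5·(5−(-6)) + (-6)·(-6−(-3)) + 7·(-3−5)) = ½·(55 + 18 − 56) = 17/2.
[PBC] = ½·((47/13)·(5−(-6)) + (-6)·(-6−(-29/13)) + 7·(-29/13−5)) = ½·(517/13 + 294/13 − 658/13) = 153/26, so the A-coordinate is (153/26)/(17/2) = 9/13.
[APC] = ½·(5·(-29/13−(-6)) + (47/13)·(-6−(-3)) + 7·(-3−(-29/13))) = ½·(245/13 − 141/13 − 70/13) = 17/13, so the B-coordinate is 2/13.
[ABP] = ½·(5·(5−(-29/13)) + (-6)·(-29/13−(-3)) + (47/13)·(-3−5)) = ½·(470/13 − 60/13 − 376/13) = 17/13, so the C-coordinate is 2/13.
Check: 9/13 + 2/13 + 2/13 = 1.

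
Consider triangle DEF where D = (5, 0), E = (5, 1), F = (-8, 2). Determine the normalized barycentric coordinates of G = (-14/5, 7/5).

Signed area of the reference triangle: [DEF] = ½·(5·(1−2) + 5·(2−0) + (-8)·(0−1)) = ½·(-5 + 10 + 8) = 13/2.
[GEF] = ½·((-14/5)·(1−2) + 5·(2−(7/5)) + (-8)·(7/5−1)) = ½·(14/5 + 3 − 16/5) = 13/10, so the D-coordinate is (13/10)/(13/2) = 1/5.
[DGF] = ½·(5·(7/5−2) + (-14/5)·(2−0) + (-8)·(0−(7/5))) = ½·(-3 − 28/5 + 56/5) = 13/10, so the E-coordinate is 1/5.
[DEG] = ½·(5·(1−(7/5)) + 5·(7/5−0) + (-14/5)·(0−1)) = ½·(-2 + 7 + 14/5) = 39/10, so the F-coordinate is 3/5.

(1/5, 1/5, 3/5)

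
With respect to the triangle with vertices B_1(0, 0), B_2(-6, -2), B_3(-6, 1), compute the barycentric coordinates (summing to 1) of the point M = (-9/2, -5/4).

Signed area of the reference triangle: [B_1B_2B_3] = ½·(0·(-2−1) + (-6)·(1−0) + (-6)·(0−(-2))) = ½·(0 − 6 − 12) = -9.
[MB_2B_3] = ½·((-9/2)·(-2−1) + (-6)·(1−(-5/4)) + (-6)·(-5/4−(-2))) = ½·(27/2 − 27/2 − 9/2) = -9/4, so the B_1-coordinate is (-9/4)/(-9) = 1/4.
[B_1MB_3] = ½·(0·(-5/4−1) + (-9/2)·(1−0) + (-6)·(0−(-5/4))) = ½·(0 − 9/2 − 15/2) = -6, so the B_2-coordinate is 2/3.
[B_1B_2M] = ½·(0·(-2−(-5/4)) + (-6)·(-5/4−0) + (-9/2)·(0−(-2))) = ½·(0 + 15/2 − 9) = -3/4, so the B_3-coordinate is 1/12.

(1/4, 2/3, 1/12)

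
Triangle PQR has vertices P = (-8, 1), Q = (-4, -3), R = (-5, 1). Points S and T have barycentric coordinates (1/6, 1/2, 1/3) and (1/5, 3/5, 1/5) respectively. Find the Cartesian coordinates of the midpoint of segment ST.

(-5, -6/5)

Barycentric coordinates of the midpoint are the average: (11/60, 11/20, 4/15).
Converting: (11/60)·P + (11/20)·Q + (4/15)·R = (-5, -6/5).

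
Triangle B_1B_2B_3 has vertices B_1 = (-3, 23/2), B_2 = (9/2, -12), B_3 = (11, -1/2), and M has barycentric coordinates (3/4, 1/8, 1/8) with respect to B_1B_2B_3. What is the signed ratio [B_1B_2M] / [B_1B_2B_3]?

The signed ratio [B_1B_2M]/[B_1B_2B_3] equals the barycentric coordinate of M at vertex B_3, which is 1/8.

1/8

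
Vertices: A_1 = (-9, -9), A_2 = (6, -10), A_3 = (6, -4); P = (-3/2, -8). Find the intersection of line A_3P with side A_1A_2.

Barycentric coordinates of P with respect to A_1A_2A_3: (1/2, 1/4, 1/4).
On side A_1A_2 the A_3-coordinate is zero; dropping P's A_3-weight 1/4 and renormalizing the remaining 1/2 : 1/4 gives weights 2/3, 1/3 on A_1, A_2.
Q = (2/3)·(-9, -9) + (1/3)·(6, -10) = (-4, -28/3).

(-4, -28/3)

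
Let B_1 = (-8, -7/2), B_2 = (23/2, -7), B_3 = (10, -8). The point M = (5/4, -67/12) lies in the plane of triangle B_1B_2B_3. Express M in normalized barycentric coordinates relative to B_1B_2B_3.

Signed area of the reference triangle: [B_1B_2B_3] = ½·((-8)·(-7−(-8)) + (23/2)·(-8−(-7/2)) + 10·(-7/2−(-7))) = ½·(-8 − 207/4 + 35) = -99/8.
[MB_2B_3] = ½·((5/4)·(-7−(-8)) + (23/2)·(-8−(-67/12)) + 10·(-67/12−(-7))) = ½·(5/4 − 667/24 + 85/6) = -99/16, so the B_1-coordinate is (-99/16)/(-99/8) = 1/2.
[B_1MB_3] = ½·((-8)·(-67/12−(-8)) + (5/4)·(-8−(-7/2)) + 10·(-7/2−(-67/12))) = ½·(-58/3 − 45/8 + 125/6) = -33/16, so the B_2-coordinate is 1/6.
[B_1B_2M] = ½·((-8)·(-7−(-67/12)) + (23/2)·(-67/12−(-7/2)) + (5/4)·(-7/2−(-7))) = ½·(34/3 − 575/24 + 35/8) = -33/8, so the B_3-coordinate is 1/3.

(1/2, 1/6, 1/3)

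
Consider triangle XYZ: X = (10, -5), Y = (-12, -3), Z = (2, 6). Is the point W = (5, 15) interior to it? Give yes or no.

no

Barycentric coordinates of W: (-99/226, -105/226, 215/113).
The three coordinates are negative, negative, positive; a point is interior exactly when all three are positive.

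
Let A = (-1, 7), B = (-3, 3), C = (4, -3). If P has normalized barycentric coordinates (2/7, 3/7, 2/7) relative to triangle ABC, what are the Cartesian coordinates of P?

(-3/7, 17/7)

P = (2/7)·A + (3/7)·B + (2/7)·C.
x-coordinate: (2/7)·(-1) + (3/7)·(-3) + (2/7)·4 = -3/7.
y-coordinate: (2/7)·7 + (3/7)·3 + (2/7)·(-3) = 17/7.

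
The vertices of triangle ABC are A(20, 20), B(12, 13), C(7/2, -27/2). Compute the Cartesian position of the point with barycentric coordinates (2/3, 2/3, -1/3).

P = (2/3)·A + (2/3)·B + (-1/3)·C.
x-coordinate: (2/3)·20 + (2/3)·12 + (-1/3)·(7/2) = 121/6.
y-coordinate: (2/3)·20 + (2/3)·13 + (-1/3)·(-27/2) = 53/2.

(121/6, 53/2)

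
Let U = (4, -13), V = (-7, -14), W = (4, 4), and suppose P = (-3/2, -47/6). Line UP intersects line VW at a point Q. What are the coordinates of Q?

Barycentric coordinates of P with respect to UVW: (1/6, 1/2, 1/3).
On side VW the U-coordinate is zero; dropping P's U-weight 1/6 and renormalizing the remaining 1/2 : 1/3 gives weights 3/5, 2/5 on V, W.
Q = (3/5)·(-7, -14) + (2/5)·(4, 4) = (-13/5, -34/5).

(-13/5, -34/5)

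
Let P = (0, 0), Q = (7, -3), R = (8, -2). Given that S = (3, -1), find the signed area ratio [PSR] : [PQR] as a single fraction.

1/5

[PQR] = ½·(0·(-3−(-2)) + 7·(-2−0) + 8·(0−(-3))) = ½·(0 − 14 + 24) = 5.
[PSR] = ½·(0·(-1−(-2)) + 3·(-2−0) + 8·(0−(-1))) = ½·(0 − 6 + 8) = 1, so the ratio is 1/5 = 1/5.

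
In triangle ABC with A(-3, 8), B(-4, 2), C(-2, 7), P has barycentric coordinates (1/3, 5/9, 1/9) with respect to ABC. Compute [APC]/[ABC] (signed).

5/9

The signed ratio [APC]/[ABC] equals the barycentric coordinate of P at vertex B, which is 5/9.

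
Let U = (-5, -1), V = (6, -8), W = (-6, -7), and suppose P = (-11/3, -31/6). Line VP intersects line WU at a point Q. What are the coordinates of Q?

(-28/5, -23/5)

Barycentric coordinates of P with respect to UVW: (1/3, 1/6, 1/2).
On side WU the V-coordinate is zero; dropping P's V-weight 1/6 and renormalizing the remaining 1/2 : 1/3 gives weights 3/5, 2/5 on W, U.
Q = (3/5)·(-6, -7) + (2/5)·(-5, -1) = (-28/5, -23/5).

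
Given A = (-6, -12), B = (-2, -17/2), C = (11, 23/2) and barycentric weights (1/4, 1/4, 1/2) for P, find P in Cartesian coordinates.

(7/2, 5/8)

P = (1/4)·A + (1/4)·B + (1/2)·C.
x-coordinate: (1/4)·(-6) + (1/4)·(-2) + (1/2)·11 = 7/2.
y-coordinate: (1/4)·(-12) + (1/4)·(-17/2) + (1/2)·(23/2) = 5/8.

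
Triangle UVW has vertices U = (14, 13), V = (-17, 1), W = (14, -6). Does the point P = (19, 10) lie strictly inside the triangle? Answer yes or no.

Barycentric coordinates of P: (531/589, -5/31, 153/589).
The three coordinates are positive, negative, positive; a point is interior exactly when all three are positive.

no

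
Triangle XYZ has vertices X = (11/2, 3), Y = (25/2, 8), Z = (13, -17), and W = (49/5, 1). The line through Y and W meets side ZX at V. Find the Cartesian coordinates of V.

(8, -11/3)

Barycentric coordinates of W with respect to XYZ: (2/5, 2/5, 1/5).
On side ZX the Y-coordinate is zero; dropping W's Y-weight 2/5 and renormalizing the remaining 1/5 : 2/5 gives weights 1/3, 2/3 on Z, X.
V = (1/3)·(13, -17) + (2/3)·(11/2, 3) = (8, -11/3).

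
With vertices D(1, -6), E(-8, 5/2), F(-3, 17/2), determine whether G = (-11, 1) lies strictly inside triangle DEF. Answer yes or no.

Barycentric coordinates of G: (-21/193, 292/193, -78/193).
The three coordinates are negative, positive, negative; a point is interior exactly when all three are positive.

no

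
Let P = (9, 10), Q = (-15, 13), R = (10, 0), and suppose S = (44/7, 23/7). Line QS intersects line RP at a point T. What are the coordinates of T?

Barycentric coordinates of S with respect to PQR: (1/7, 1/7, 5/7).
On side RP the Q-coordinate is zero; dropping S's Q-weight 1/7 and renormalizing the remaining 5/7 : 1/7 gives weights 5/6, 1/6 on R, P.
T = (5/6)·(10, 0) + (1/6)·(9, 10) = (59/6, 5/3).

(59/6, 5/3)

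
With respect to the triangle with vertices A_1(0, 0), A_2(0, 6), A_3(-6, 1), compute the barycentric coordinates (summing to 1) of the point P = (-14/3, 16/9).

(1/18, 1/6, 7/9)

Signed area of the reference triangle: [A_1A_2A_3] = ½·(0·(6−1) + 0·(1−0) + (-6)·(0−6)) = ½·(0 + 0 + 36) = 18.
[PA_2A_3] = ½·((-14/3)·(6−1) + 0·(1−(16/9)) + (-6)·(16/9−6)) = ½·(-70/3 + 0 + 76/3) = 1, so the A_1-coordinate is 1/18 = 1/18.
[A_1PA_3] = ½·(0·(16/9−1) + (-14/3)·(1−0) + (-6)·(0−(16/9))) = ½·(0 − 14/3 + 32/3) = 3, so the A_2-coordinate is 1/6.
[A_1A_2P] = ½·(0·(6−(16/9)) + 0·(16/9−0) + (-14/3)·(0−6)) = ½·(0 + 0 + 28) = 14, so the A_3-coordinate is 7/9.
Check: 1/18 + 1/6 + 7/9 = 1.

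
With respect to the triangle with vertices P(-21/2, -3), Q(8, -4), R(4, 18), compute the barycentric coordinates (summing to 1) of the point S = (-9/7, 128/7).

Signed area of the reference triangle: [PQR] = ½·((-21/2)·(-4−18) + 8·(18−(-3)) + 4·(-3−(-4))) = ½·(231 + 168 + 4) = 403/2.
[SQR] = ½·((-9/7)·(-4−18) + 8·(18−(128/7)) + 4·(128/7−(-4))) = ½·(198/7 − 16/7 + 624/7) = 403/7, so the P-coordinate is (403/7)/(403/2) = 2/7.
[PSR] = ½·((-21/2)·(128/7−18) + (-9/7)·(18−(-3)) + 4·(-3−(128/7))) = ½·(-3 − 27 − 596/7) = -403/7, so the Q-coordinate is -2/7.
[PQS] = ½·((-21/2)·(-4−(128/7)) + 8·(128/7−(-3)) + (-9/7)·(-3−(-4))) = ½·(234 + 1192/7 − 9/7) = 403/2, so the R-coordinate is 1.

(2/7, -2/7, 1)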